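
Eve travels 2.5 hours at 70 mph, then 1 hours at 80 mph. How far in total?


Leg 1 distance:
70 x 2.5 = 175 miles
Leg 2 distance:
80 x 1 = 80 miles
Total distance:
175 + 80 = 255 miles

255 miles


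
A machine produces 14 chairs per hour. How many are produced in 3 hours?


Production rate: 14 chairs per hour
Time: 3 hours
Total: 14 x 3 = 42 chairs

42 chairs


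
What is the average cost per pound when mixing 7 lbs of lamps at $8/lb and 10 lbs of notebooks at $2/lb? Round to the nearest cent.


Cost of lamps:
7 x $8 = $56
Cost of notebooks:
10 x $2 = $20
Total cost: $56 + $20 = $76
Total weight: 17 lbs
Average: $76 / 17 = $4.4705... ≈ $4.47/lb

$4.47/lb


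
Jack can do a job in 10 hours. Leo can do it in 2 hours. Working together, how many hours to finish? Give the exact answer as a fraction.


Jack's rate: 1/10 of the job per hour
Leo's rate: 1/2 of the job per hour
Combined rate: 1/10 + 1/2 = 3/5 per hour
Time = 1 / (3/5) = 5/3 hours (≈ 1.67 hours)

5/3 hours


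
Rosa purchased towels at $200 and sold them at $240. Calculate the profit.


Selling price = $240
Cost price = $200
Profit = selling price - cost price:
Profit = $240 - $200 = $40

$40


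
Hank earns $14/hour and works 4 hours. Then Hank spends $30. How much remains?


Calculate earnings:
4 x $14 = $56
Subtract spending:
$56 - $30 = $26

$26


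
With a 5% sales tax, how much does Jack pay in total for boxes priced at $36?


Calculate the tax:
5% of $36 = $1.80
Add tax to price:
$36 + $1.80 = $37.80

$37.80


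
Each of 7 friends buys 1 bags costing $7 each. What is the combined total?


Cost per person:
1 x $7 = $7
Group total:
7 x $7 = $49

$49


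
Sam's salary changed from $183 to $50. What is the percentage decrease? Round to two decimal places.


Find the absolute change:
|50 - 183| = 133
Divide by original and multiply by 100:
133 / 183 x 100 = 72.6775...% ≈ 72.68%

72.68%


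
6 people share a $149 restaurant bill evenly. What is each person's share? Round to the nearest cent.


Total bill: $149
Number of people: 6
Each pays: $149 / 6 = $24.8333... ≈ $24.83

$24.83


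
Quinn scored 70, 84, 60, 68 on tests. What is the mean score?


Add the scores:
70 + 84 + 60 + 68 = 282
Divide by the number of tests:
282 / 4 = 70.5

70.5


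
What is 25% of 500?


Convert percentage to decimal:
25% = 0.25
Multiply:
500 x 0.25 = 125

125


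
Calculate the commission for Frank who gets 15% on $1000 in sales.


Convert rate to decimal:
15% = 0.15
Multiply by sales:
$1000 x 0.15 = $150

$150


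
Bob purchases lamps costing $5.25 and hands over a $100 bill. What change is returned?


Start with the amount paid:
$100
Subtract the price:
$100 - $5.25 = $94.75

$94.75


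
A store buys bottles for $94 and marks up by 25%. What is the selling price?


Calculate the markup amount:
25% of $94 = $23.50
Add to cost:
$94 + $23.50 = $117.50

$117.50


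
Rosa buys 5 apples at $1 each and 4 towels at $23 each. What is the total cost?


Cost of apples:
5 x $1 = $5
Cost of towels:
4 x $23 = $92
Add both:
$5 + $92 = $97

$97


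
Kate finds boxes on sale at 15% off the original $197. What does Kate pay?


Calculate the discount amount:
15% of $197 = $29.55
Subtract from original:
$197 - $29.55 = $167.45

$167.45


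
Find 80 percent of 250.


Convert percentage to decimal:
80% = 0.8
Multiply:
250 x 0.8 = 200

200


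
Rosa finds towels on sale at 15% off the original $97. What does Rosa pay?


Calculate the discount amount:
15% of $97 = $14.55
Subtract from original:
$97 - $14.55 = $82.45

$82.45


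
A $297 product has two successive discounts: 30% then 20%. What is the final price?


First discount:
30% of $297 = $89.10
Price after first discount:
$297 - $89.10 = $207.90
Second discount:
20% of $207.90 = $41.58
Final price:
$207.90 - $41.58 = $166.32

$166.32


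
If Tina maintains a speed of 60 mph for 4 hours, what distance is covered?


Use the formula: distance = speed x time
Speed = 60 mph, Time = 4 hours
60 x 4 = 240 miles

240 miles


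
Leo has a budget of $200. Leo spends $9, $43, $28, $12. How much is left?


Add up expenses:
$9 + $43 + $28 + $12 = $92
Subtract from budget:
$200 - $92 = $108

$108


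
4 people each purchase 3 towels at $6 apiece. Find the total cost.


Cost per person:
3 x $6 = $18
Group total:
4 x $18 = $72

$72


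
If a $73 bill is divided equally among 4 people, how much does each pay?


Total bill: $73
Number of people: 4
Each pays: $73 / 4 = $18.25

$18.25


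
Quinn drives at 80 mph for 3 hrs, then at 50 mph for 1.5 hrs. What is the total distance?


Leg 1 distance:
80 x 3 = 240 miles
Leg 2 distance:
50 x 1.5 = 75 miles
Total distance:
240 + 75 = 315 miles

315 miles


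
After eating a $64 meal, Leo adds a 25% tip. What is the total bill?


Calculate the tip:
25% of $64 = $16
Add tip to meal cost:
$64 + $16 = $80

$80


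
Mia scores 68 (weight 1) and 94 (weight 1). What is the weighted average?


Weighted sum:
1 x 68 + 1 x 94 = 162
Total weight:
1 + 1 = 2
Weighted average:
162 / 2 = 81

81


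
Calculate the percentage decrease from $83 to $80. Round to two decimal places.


Find the absolute change:
|80 - 83| = 3
Divide by original and multiply by 100:
3 / 83 x 100 = 3.6144...% ≈ 3.61%

3.61%


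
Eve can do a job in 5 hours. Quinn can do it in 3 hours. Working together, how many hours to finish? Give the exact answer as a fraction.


Eve's rate: 1/5 of the job per hour
Quinn's rate: 1/3 of the job per hour
Combined rate: 1/5 + 1/3 = 8/15 per hour
Time = 1 / (8/15) = 15/8 hours (≈ 1.88 hours)

15/8 hours


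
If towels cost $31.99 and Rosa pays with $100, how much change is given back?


Start with the amount paid:
$100
Subtract the price:
$100 - $31.99 = $68.01

$68.01


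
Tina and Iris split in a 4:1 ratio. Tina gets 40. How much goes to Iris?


Find the multiplier:
40 / 4 = 10
Apply to Iris's share:
1 x 10 = 10

10


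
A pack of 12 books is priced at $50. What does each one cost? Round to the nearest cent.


Total cost: $50
Number of items: 12
Unit price: $50 / 12 = $4.1666... ≈ $4.17

$4.17


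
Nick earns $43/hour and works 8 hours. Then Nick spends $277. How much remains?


Calculate earnings:
8 x $43 = $344
Subtract spending:
$344 - $277 = $67

$67


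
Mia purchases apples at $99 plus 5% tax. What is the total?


Calculate the tax:
5% of $99 = $4.95
Add tax to price:
$99 + $4.95 = $103.95

$103.95


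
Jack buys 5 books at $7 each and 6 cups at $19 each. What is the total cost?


Cost of books:
5 x $7 = $35
Cost of cups:
6 x $19 = $114
Add both:
$35 + $114 = $149

$149


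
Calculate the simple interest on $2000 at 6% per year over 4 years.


Use the formula I = P x R x T / 100
P x R x T = 2000 x 6 x 4 = 48000
I = 48000 / 100 = $480

$480


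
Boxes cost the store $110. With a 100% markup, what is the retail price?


Calculate the markup amount:
100% of $110 = $110
Add to cost:
$110 + $110 = $220

$220


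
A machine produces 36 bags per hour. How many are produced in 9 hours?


Production rate: 36 bags per hour
Time: 9 hours
Total: 36 x 9 = 324 bags

324 bags


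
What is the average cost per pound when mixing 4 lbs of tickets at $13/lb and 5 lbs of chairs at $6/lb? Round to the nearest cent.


Cost of tickets:
4 x $13 = $52
Cost of chairs:
5 x $6 = $30
Total cost: $52 + $30 = $82
Total weight: 9 lbs
Average: $82 / 9 = $9.1111... ≈ $9.11/lb

$9.11/lb


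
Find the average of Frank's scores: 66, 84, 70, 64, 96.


Add the scores:
66 + 84 + 70 + 64 + 96 = 380
Divide by the number of tests:
380 / 5 = 76

76


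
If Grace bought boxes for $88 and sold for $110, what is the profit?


Selling price = $110
Cost price = $88
Profit = selling price - cost price:
Profit = $110 - $88 = $22

$22


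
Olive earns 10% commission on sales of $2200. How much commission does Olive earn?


Convert rate to decimal:
10% = 0.1
Multiply by sales:
$2200 x 0.1 = $220

$220


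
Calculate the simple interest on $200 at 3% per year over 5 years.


Use the formula I = P x R x T / 100
P x R x T = 200 x 3 x 5 = 3000
I = 3000 / 100 = $30

$30


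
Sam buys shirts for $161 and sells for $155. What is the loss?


Selling price = $155
Cost price = $161
Loss = cost price - selling price:
Loss = $161 - $155 = $6

$6


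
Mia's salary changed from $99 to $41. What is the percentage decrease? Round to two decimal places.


Find the absolute change:
|41 - 99| = 58
Divide by original and multiply by 100:
58 / 99 x 100 = 58.5858...% ≈ 58.59%

58.59%


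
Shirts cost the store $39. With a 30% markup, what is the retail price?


Calculate the markup amount:
30% of $39 = $11.70
Add to cost:
$39 + $11.70 = $50.70

$50.70


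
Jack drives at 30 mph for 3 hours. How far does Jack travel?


Use the formula: distance = speed x time
Speed = 30 mph, Time = 3 hours
30 x 3 = 90 miles

90 miles


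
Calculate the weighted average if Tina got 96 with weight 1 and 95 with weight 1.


Weighted sum:
1 x 96 + 1 x 95 = 191
Total weight:
1 + 1 = 2
Weighted average:
191 / 2 = 95.5

95.5


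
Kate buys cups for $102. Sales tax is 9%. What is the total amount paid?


Calculate the tax:
9% of $102 = $9.18
Add tax to price:
$102 + $9.18 = $111.18

$111.18


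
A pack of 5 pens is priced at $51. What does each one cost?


Total cost: $51
Number of items: 5
Unit price: $51 / 5 = $10.20

$10.20


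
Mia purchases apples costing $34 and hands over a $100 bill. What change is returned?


Start with the amount paid:
$100
Subtract the price:
$100 - $34 = $66

$66


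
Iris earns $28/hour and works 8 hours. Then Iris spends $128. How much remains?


Calculate earnings:
8 x $28 = $224
Subtract spending:
$224 - $128 = $96

$96


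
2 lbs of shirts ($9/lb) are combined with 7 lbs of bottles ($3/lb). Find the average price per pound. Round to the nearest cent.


Cost of shirts:
2 x $9 = $18
Cost of bottles:
7 x $3 = $21
Total cost: $18 + $21 = $39
Total weight: 9 lbs
Average: $39 / 9 = $4.3333... ≈ $4.33/lb

$4.33/lb


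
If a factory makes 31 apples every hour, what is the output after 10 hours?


Production rate: 31 apples per hour
Time: 10 hours
Total: 31 x 10 = 310 apples

310 apples


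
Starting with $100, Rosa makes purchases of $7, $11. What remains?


Add up expenses:
$7 + $11 = $18
Subtract from budget:
$100 - $18 = $82

$82


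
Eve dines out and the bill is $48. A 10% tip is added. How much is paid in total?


Calculate the tip:
10% of $48 = $4.80
Add tip to meal cost:
$48 + $4.80 = $52.80

$52.80


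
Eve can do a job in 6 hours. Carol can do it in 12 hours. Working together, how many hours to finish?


Eve's rate: 1/6 of the job per hour
Carol's rate: 1/12 of the job per hour
Combined rate: 1/6 + 1/12 = 1/4 per hour
Time = 1 / (1/4) = 4 hours

4 hours


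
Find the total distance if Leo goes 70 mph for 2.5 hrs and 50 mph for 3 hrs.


Leg 1 distance:
70 x 2.5 = 175 miles
Leg 2 distance:
50 x 3 = 150 miles
Total distance:
175 + 150 = 325 miles

325 miles


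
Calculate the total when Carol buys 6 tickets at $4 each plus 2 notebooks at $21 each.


Cost of tickets:
6 x $4 = $24
Cost of notebooks:
2 x $21 = $42
Add both:
$24 + $42 = $66

$66


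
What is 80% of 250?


Convert percentage to decimal:
80% = 0.8
Multiply:
250 x 0.8 = 200

200


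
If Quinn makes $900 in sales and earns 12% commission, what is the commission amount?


Convert rate to decimal:
12% = 0.12
Multiply by sales:
$900 x 0.12 = $108

$108


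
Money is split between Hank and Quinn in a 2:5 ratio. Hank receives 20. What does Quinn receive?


Find the multiplier:
20 / 2 = 10
Apply to Quinn's share:
5 x 10 = 50

50


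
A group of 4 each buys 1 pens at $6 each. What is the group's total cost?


Cost per person:
1 x $6 = $6
Group total:
4 x $6 = $24

$24


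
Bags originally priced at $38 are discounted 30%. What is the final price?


Calculate the discount amount:
30% of $38 = $11.40
Subtract from original:
$38 - $11.40 = $26.60

$26.60


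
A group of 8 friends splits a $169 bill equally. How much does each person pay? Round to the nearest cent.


Total bill: $169
Number of people: 8
Each pays: $169 / 8 = $21.125 ≈ $21.13

$21.13


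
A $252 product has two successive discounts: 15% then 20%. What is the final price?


First discount:
15% of $252 = $37.80
Price after first discount:
$252 - $37.80 = $214.20
Second discount:
20% of $214.20 = $42.84
Final price:
$214.20 - $42.84 = $171.36

$171.36


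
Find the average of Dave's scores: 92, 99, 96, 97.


Add the scores:
92 + 99 + 96 + 97 = 384
Divide by the number of tests:
384 / 4 = 96

96


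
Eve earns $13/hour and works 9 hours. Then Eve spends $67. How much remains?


Calculate earnings:
9 x $13 = $117
Subtract spending:
$117 - $67 = $50

$50


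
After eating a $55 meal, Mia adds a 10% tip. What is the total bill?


Calculate the tip:
10% of $55 = $5.50
Add tip to meal cost:
$55 + $5.50 = $60.50

$60.50


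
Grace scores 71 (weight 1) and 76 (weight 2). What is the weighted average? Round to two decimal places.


Weighted sum:
1 x 71 + 2 x 76 = 223
Total weight:
1 + 2 = 3
Weighted average:
223 / 3 = 74.3333... ≈ 74.33

74.33


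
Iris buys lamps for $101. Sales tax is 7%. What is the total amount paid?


Calculate the tax:
7% of $101 = $7.07
Add tax to price:
$101 + $7.07 = $108.07

$108.07


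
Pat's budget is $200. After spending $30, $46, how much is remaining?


Add up expenses:
$30 + $46 = $76
Subtract from budget:
$200 - $76 = $124

$124


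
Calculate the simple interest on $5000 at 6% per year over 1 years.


Use the formula I = P x R x T / 100
P x R x T = 5000 x 6 x 1 = 30000
I = 30000 / 100 = $300

$300


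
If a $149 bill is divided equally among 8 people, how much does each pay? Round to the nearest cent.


Total bill: $149
Number of people: 8
Each pays: $149 / 8 = $18.625 ≈ $18.63

$18.63


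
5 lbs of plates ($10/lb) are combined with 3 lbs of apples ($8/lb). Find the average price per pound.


Cost of plates:
5 x $10 = $50
Cost of apples:
3 x $8 = $24
Total cost: $50 + $24 = $74
Total weight: 8 lbs
Average: $74 / 8 = $9.25/lb

$9.25/lb


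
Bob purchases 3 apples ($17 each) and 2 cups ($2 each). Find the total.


Cost of apples:
3 x $17 = $51
Cost of cups:
2 x $2 = $4
Add both:
$51 + $4 = $55

$55


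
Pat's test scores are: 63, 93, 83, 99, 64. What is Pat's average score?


Add the scores:
63 + 93 + 83 + 99 + 64 = 402
Divide by the number of tests:
402 / 5 = 80.4

80.4


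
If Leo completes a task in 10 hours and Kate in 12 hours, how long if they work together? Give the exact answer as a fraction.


Leo's rate: 1/10 of the job per hour
Kate's rate: 1/12 of the job per hour
Combined rate: 1/10 + 1/12 = 11/60 per hour
Time = 1 / (11/60) = 60/11 hours (≈ 5.45 hours)

60/11 hours


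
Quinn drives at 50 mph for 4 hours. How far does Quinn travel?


Use the formula: distance = speed x time
Speed = 50 mph, Time = 4 hours
50 x 4 = 200 miles

200 miles


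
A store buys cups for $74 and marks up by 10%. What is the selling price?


Calculate the markup amount:
10% of $74 = $7.40
Add to cost:
$74 + $7.40 = $81.40

$81.40


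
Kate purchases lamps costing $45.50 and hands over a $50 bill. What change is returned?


Start with the amount paid:
$50
Subtract the price:
$50 - $45.50 = $4.50

$4.50


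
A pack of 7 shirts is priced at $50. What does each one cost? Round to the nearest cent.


Total cost: $50
Number of items: 7
Unit price: $50 / 7 = $7.1428... ≈ $7.14

$7.14


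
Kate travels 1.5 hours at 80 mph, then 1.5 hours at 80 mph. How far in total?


Leg 1 distance:
80 x 1.5 = 120 miles
Leg 2 distance:
80 x 1.5 = 120 miles
Total distance:
120 + 120 = 240 miles

240 miles


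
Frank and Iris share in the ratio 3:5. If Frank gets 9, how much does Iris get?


Find the multiplier:
9 / 3 = 3
Apply to Iris's share:
5 x 3 = 15

15


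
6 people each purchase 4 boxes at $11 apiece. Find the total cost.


Cost per person:
4 x $11 = $44
Group total:
6 x $44 = $264

$264


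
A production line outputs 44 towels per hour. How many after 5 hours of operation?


Production rate: 44 towels per hour
Time: 5 hours
Total: 44 x 5 = 220 towels

220 towels


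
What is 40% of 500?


Convert percentage to decimal:
40% = 0.4
Multiply:
500 x 0.4 = 200

200


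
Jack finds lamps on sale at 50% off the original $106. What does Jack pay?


Calculate the discount amount:
50% of $106 = $53
Subtract from original:
$106 - $53 = $53

$53


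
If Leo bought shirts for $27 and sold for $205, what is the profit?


Selling price = $205
Cost price = $27
Profit = selling price - cost price:
Profit = $205 - $27 = $178

$178


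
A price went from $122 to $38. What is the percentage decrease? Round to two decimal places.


Find the absolute change:
|38 - 122| = 84
Divide by original and multiply by 100:
84 / 122 x 100 = 68.8524...% ≈ 68.85%

68.85%


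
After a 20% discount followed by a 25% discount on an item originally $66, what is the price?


First discount:
20% of $66 = $13.20
Price after first discount:
$66 - $13.20 = $52.80
Second discount:
25% of $52.80 = $13.20
Final price:
$52.80 - $13.20 = $39.60

$39.60


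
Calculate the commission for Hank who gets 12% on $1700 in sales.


Convert rate to decimal:
12% = 0.12
Multiply by sales:
$1700 x 0.12 = $204

$204


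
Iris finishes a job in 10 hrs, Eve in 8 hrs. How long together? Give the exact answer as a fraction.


Iris's rate: 1/10 of the job per hour
Eve's rate: 1/8 of the job per hour
Combined rate: 1/10 + 1/8 = 9/40 per hour
Time = 1 / (9/40) = 40/9 hours (≈ 4.44 hours)

40/9 hours


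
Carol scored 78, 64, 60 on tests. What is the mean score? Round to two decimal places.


Add the scores:
78 + 64 + 60 = 202
Divide by the number of tests:
202 / 3 = 67.3333... ≈ 67.33

67.33


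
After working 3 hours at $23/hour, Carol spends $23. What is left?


Calculate earnings:
3 x $23 = $69
Subtract spending:
$69 - $23 = $46

$46


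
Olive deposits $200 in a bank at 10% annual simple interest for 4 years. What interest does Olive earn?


Use the formula I = P x R x T / 100
P x R x T = 200 x 10 x 4 = 8000
I = 8000 / 100 = $80

$80


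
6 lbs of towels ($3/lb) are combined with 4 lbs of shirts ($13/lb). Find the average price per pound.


Cost of towels:
6 x $3 = $18
Cost of shirts:
4 x $13 = $52
Total cost: $18 + $52 = $70
Total weight: 10 lbs
Average: $70 / 10 = $7/lb

$7/lb


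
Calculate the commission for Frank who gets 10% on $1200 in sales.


Convert rate to decimal:
10% = 0.1
Multiply by sales:
$1200 x 0.1 = $120

$120


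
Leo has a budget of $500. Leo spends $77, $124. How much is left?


Add up expenses:
$77 + $124 = $201
Subtract from budget:
$500 - $201 = $299

$299


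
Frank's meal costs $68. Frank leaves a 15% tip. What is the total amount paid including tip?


Calculate the tip:
15% of $68 = $10.20
Add tip to meal cost:
$68 + $10.20 = $78.20

$78.20


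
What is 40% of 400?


Convert percentage to decimal:
40% = 0.4
Multiply:
400 x 0.4 = 160

160


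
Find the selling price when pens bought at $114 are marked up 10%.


Calculate the markup amount:
10% of $114 = $11.40
Add to cost:
$114 + $11.40 = $125.40

$125.40


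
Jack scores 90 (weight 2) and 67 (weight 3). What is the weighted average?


Weighted sum:
2 x 90 + 3 x 67 = 381
Total weight:
2 + 3 = 5
Weighted average:
381 / 5 = 76.2

76.2


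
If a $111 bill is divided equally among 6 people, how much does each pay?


Total bill: $111
Number of people: 6
Each pays: $111 / 6 = $18.50

$18.50


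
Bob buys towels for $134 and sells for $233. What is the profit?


Selling price = $233
Cost price = $134
Profit = selling price - cost price:
Profit = $233 - $134 = $99

$99


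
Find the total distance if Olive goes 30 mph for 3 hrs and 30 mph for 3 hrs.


Leg 1 distance:
30 x 3 = 90 miles
Leg 2 distance:
30 x 3 = 90 miles
Total distance:
90 + 90 = 180 miles

180 miles


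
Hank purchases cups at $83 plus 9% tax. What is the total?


Calculate the tax:
9% of $83 = $7.47
Add tax to price:
$83 + $7.47 = $90.47

$90.47


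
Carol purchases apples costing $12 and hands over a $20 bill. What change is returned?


Start with the amount paid:
$20
Subtract the price:
$20 - $12 = $8

$8


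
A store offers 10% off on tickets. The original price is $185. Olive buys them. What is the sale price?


Calculate the discount amount:
10% of $185 = $18.50
Subtract from original:
$185 - $18.50 = $166.50

$166.50


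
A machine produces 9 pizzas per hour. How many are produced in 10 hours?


Production rate: 9 pizzas per hour
Time: 10 hours
Total: 9 x 10 = 90 pizzas

90 pizzas


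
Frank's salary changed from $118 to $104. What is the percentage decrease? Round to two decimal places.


Find the absolute change:
|104 - 118| = 14
Divide by original and multiply by 100:
14 / 118 x 100 = 11.8644...% ≈ 11.86%

11.86%


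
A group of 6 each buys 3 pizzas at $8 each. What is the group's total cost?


Cost per person:
3 x $8 = $24
Group total:
6 x $24 = $144

$144


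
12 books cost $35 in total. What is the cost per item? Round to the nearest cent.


Total cost: $35
Number of items: 12
Unit price: $35 / 12 = $2.9166... ≈ $2.92

$2.92


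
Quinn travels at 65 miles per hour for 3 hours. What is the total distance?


Use the formula: distance = speed x time
Speed = 65 mph, Time = 3 hours
65 x 3 = 195 miles

195 miles


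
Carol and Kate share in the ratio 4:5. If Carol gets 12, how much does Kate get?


Find the multiplier:
12 / 4 = 3
Apply to Kate's share:
5 x 3 = 15

15


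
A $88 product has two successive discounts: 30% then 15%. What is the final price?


First discount:
30% of $88 = $26.40
Price after first discount:
$88 - $26.40 = $61.60
Second discount:
15% of $61.60 = $9.24
Final price:
$61.60 - $9.24 = $52.36

$52.36


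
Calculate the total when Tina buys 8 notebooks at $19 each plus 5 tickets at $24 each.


Cost of notebooks:
8 x $19 = $152
Cost of tickets:
5 x $24 = $120
Add both:
$152 + $120 = $272

$272


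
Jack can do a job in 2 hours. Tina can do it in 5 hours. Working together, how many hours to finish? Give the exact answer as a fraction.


Jack's rate: 1/2 of the job per hour
Tina's rate: 1/5 of the job per hour
Combined rate: 1/2 + 1/5 = 7/10 per hour
Time = 1 / (7/10) = 10/7 hours (≈ 1.43 hours)

10/7 hours


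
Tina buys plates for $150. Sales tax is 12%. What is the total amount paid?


Calculate the tax:
12% of $150 = $18
Add tax to price:
$150 + $18 = $168

$168


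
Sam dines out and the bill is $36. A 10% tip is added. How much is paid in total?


Calculate the tip:
10% of $36 = $3.60
Add tip to meal cost:
$36 + $3.60 = $39.60

$39.60


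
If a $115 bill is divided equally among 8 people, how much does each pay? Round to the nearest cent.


Total bill: $115
Number of people: 8
Each pays: $115 / 8 = $14.375 ≈ $14.38

$14.38


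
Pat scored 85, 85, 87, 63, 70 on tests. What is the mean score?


Add the scores:
85 + 85 + 87 + 63 + 70 = 390
Divide by the number of tests:
390 / 5 = 78

78


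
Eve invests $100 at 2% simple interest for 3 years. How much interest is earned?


Use the formula I = P x R x T / 100
P x R x T = 100 x 2 x 3 = 600
I = 600 / 100 = $6

$6


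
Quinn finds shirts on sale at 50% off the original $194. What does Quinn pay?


Calculate the discount amount:
50% of $194 = $97
Subtract from original:
$194 - $97 = $97

$97


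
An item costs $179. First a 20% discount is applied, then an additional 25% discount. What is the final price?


First discount:
20% of $179 = $35.80
Price after first discount:
$179 - $35.80 = $143.20
Second discount:
25% of $143.20 = $35.80
Final price:
$143.20 - $35.80 = $107.40

$107.40


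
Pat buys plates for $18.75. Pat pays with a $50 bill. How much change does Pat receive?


Start with the amount paid:
$50
Subtract the price:
$50 - $18.75 = $31.25

$31.25


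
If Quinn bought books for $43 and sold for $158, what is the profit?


Selling price = $158
Cost price = $43
Profit = selling price - cost price:
Profit = $158 - $43 = $115

$115


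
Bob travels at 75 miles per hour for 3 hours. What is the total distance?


Use the formula: distance = speed x time
Speed = 75 mph, Time = 3 hours
75 x 3 = 225 miles

225 miles


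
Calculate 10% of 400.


Convert percentage to decimal:
10% = 0.1
Multiply:
400 x 0.1 = 40

40


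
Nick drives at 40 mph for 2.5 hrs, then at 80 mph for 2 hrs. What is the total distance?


Leg 1 distance:
40 x 2.5 = 100 miles
Leg 2 distance:
80 x 2 = 160 miles
Total distance:
100 + 160 = 260 miles

260 miles


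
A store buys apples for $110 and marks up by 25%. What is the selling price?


Calculate the markup amount:
25% of $110 = $27.50
Add to cost:
$110 + $27.50 = $137.50

$137.50


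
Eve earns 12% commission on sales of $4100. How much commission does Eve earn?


Convert rate to decimal:
12% = 0.12
Multiply by sales:
$4100 x 0.12 = $492

$492


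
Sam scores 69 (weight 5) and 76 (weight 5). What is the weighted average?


Weighted sum:
5 x 69 + 5 x 76 = 725
Total weight:
5 + 5 = 10
Weighted average:
725 / 10 = 72.5

72.5


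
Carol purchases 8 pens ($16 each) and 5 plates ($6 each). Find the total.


Cost of pens:
8 x $16 = $128
Cost of plates:
5 x $6 = $30
Add both:
$128 + $30 = $158

$158


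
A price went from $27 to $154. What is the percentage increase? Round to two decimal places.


Find the absolute change:
|154 - 27| = 127
Divide by original and multiply by 100:
127 / 27 x 100 = 470.3703...% ≈ 470.37%

470.37%


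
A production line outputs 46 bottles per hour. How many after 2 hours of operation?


Production rate: 46 bottles per hour
Time: 2 hours
Total: 46 x 2 = 92 bottles

92 bottles


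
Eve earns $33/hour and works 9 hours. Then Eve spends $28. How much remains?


Calculate earnings:
9 x $33 = $297
Subtract spending:
$297 - $28 = $269

$269


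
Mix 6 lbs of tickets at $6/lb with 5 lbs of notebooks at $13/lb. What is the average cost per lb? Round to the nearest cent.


Cost of tickets:
6 x $6 = $36
Cost of notebooks:
5 x $13 = $65
Total cost: $36 + $65 = $101
Total weight: 11 lbs
Average: $101 / 11 = $9.1818... ≈ $9.18/lb

$9.18/lb


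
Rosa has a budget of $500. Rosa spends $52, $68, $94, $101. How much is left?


Add up expenses:
$52 + $68 + $94 + $101 = $315
Subtract from budget:
$500 - $315 = $185

$185


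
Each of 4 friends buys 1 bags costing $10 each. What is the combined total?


Cost per person:
1 x $10 = $10
Group total:
4 x $10 = $40

$40


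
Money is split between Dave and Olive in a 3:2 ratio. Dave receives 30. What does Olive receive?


Find the multiplier:
30 / 3 = 10
Apply to Olive's share:
2 x 10 = 20

20


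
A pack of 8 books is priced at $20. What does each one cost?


Total cost: $20
Number of items: 8
Unit price: $20 / 8 = $2.50

$2.50


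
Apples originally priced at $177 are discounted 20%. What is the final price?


Calculate the discount amount:
20% of $177 = $35.40
Subtract from original:
$177 - $35.40 = $141.60

$141.60


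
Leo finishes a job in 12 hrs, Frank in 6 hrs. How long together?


Leo's rate: 1/12 of the job per hour
Frank's rate: 1/6 of the job per hour
Combined rate: 1/12 + 1/6 = 1/4 per hour
Time = 1 / (1/4) = 4 hours

4 hours


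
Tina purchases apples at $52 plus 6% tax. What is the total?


Calculate the tax:
6% of $52 = $3.12
Add tax to price:
$52 + $3.12 = $55.12

$55.12


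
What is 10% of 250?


Convert percentage to decimal:
10% = 0.1
Multiply:
250 x 0.1 = 25

25


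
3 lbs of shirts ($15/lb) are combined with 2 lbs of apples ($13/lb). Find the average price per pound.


Cost of shirts:
3 x $15 = $45
Cost of apples:
2 x $13 = $26
Total cost: $45 + $26 = $71
Total weight: 5 lbs
Average: $71 / 5 = $14.20/lb

$14.20/lb


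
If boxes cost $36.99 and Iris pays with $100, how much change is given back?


Start with the amount paid:
$100
Subtract the price:
$100 - $36.99 = $63.01

$63.01


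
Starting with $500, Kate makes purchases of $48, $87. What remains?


Add up expenses:
$48 + $87 = $135
Subtract from budget:
$500 - $135 = $365

$365


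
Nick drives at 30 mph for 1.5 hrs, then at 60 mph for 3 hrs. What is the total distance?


Leg 1 distance:
30 x 1.5 = 45 miles
Leg 2 distance:
60 x 3 = 180 miles
Total distance:
45 + 180 = 225 miles

225 miles


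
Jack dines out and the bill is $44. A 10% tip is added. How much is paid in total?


Calculate the tip:
10% of $44 = $4.40
Add tip to meal cost:
$44 + $4.40 = $48.40

$48.40


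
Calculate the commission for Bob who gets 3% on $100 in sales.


Convert rate to decimal:
3% = 0.03
Multiply by sales:
$100 x 0.03 = $3

$3


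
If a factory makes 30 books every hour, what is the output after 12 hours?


Production rate: 30 books per hour
Time: 12 hours
Total: 30 x 12 = 360 books

360 books


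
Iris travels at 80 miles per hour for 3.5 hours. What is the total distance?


Use the formula: distance = speed x time
Speed = 80 mph, Time = 3.5 hours
80 x 3.5 = 280 miles

280 miles


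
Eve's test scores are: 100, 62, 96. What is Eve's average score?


Add the scores:
100 + 62 + 96 = 258
Divide by the number of tests:
258 / 3 = 86

86


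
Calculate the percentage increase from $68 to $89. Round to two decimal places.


Find the absolute change:
|89 - 68| = 21
Divide by original and multiply by 100:
21 / 68 x 100 = 30.8823...% ≈ 30.88%

30.88%


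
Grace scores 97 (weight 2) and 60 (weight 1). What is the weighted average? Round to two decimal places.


Weighted sum:
2 x 97 + 1 x 60 = 254
Total weight:
2 + 1 = 3
Weighted average:
254 / 3 = 84.6666... ≈ 84.67

84.67


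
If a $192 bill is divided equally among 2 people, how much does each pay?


Total bill: $192
Number of people: 2
Each pays: $192 / 2 = $96

$96


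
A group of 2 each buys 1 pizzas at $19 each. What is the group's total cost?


Cost per person:
1 x $19 = $19
Group total:
2 x $19 = $38

$38


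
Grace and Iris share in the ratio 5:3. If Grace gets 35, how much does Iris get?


Find the multiplier:
35 / 5 = 7
Apply to Iris's share:
3 x 7 = 21

21


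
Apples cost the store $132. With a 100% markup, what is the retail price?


Calculate the markup amount:
100% of $132 = $132
Add to cost:
$132 + $132 = $264

$264


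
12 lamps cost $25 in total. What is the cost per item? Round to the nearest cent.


Total cost: $25
Number of items: 12
Unit price: $25 / 12 = $2.0833... ≈ $2.08

$2.08


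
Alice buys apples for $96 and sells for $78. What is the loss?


Selling price = $78
Cost price = $96
Loss = cost price - selling price:
Loss = $96 - $78 = $18

$18


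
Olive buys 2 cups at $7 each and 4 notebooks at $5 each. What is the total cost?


Cost of cups:
2 x $7 = $14
Cost of notebooks:
4 x $5 = $20
Add both:
$14 + $20 = $34

$34


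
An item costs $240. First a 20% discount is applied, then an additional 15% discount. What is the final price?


First discount:
20% of $240 = $48
Price after first discount:
$240 - $48 = $192
Second discount:
15% of $192 = $28.80
Final price:
$192 - $28.80 = $163.20

$163.20


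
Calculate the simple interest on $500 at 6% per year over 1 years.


Use the formula I = P x R x T / 100
P x R x T = 500 x 6 x 1 = 3000
I = 3000 / 100 = $30

$30


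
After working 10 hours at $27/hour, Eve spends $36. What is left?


Calculate earnings:
10 x $27 = $270
Subtract spending:
$270 - $36 = $234

$234


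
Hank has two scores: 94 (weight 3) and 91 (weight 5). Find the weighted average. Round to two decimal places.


Weighted sum:
3 x 94 + 5 x 91 = 737
Total weight:
3 + 5 = 8
Weighted average:
737 / 8 = 92.125 ≈ 92.13

92.13


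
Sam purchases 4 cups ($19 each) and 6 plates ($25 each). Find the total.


Cost of cups:
4 x $19 = $76
Cost of plates:
6 x $25 = $150
Add both:
$76 + $150 = $226

$226


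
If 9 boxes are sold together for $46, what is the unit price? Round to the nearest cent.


Total cost: $46
Number of items: 9
Unit price: $46 / 9 = $5.1111... ≈ $5.11

$5.11


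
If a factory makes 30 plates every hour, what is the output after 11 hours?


Production rate: 30 plates per hour
Time: 11 hours
Total: 30 x 11 = 330 plates

330 plates


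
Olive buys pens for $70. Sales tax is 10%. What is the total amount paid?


Calculate the tax:
10% of $70 = $7
Add tax to price:
$70 + $7 = $77

$77


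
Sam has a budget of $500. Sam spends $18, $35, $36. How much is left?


Add up expenses:
$18 + $35 + $36 = $89
Subtract from budget:
$500 - $89 = $411

$411


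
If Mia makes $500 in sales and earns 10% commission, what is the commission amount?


Convert rate to decimal:
10% = 0.1
Multiply by sales:
$500 x 0.1 = $50

$50


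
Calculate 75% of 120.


Convert percentage to decimal:
75% = 0.75
Multiply:
120 x 0.75 = 90

90


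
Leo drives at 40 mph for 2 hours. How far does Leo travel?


Use the formula: distance = speed x time
Speed = 40 mph, Time = 2 hours
40 x 2 = 80 miles

80 miles


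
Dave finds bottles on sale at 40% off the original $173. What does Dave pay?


Calculate the discount amount:
40% of $173 = $69.20
Subtract from original:
$173 - $69.20 = $103.80

$103.80


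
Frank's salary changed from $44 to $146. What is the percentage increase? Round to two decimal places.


Find the absolute change:
|146 - 44| = 102
Divide by original and multiply by 100:
102 / 44 x 100 = 231.8181...% ≈ 231.82%

231.82%


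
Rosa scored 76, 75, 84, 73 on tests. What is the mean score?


Add the scores:
76 + 75 + 84 + 73 = 308
Divide by the number of tests:
308 / 4 = 77

77


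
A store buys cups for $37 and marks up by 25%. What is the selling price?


Calculate the markup amount:
25% of $37 = $9.25
Add to cost:
$37 + $9.25 = $46.25

$46.25


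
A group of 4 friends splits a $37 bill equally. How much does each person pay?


Total bill: $37
Number of people: 4
Each pays: $37 / 4 = $9.25

$9.25


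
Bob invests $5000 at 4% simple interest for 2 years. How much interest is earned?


Use the formula I = P x R x T / 100
P x R x T = 5000 x 4 x 2 = 40000
I = 40000 / 100 = $400

$400


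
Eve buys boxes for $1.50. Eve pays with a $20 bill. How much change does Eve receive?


Start with the amount paid:
$20
Subtract the price:
$20 - $1.50 = $18.50

$18.50


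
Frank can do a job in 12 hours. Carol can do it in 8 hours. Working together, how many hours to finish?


Frank's rate: 1/12 of the job per hour
Carol's rate: 1/8 of the job per hour
Combined rate: 1/12 + 1/8 = 5/24 per hour
Time = 1 / (5/24) = 24/5 = 4.8 hours

4.8 hours


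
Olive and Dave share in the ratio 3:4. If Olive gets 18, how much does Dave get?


Find the multiplier:
18 / 3 = 6
Apply to Dave's share:
4 x 6 = 24

24


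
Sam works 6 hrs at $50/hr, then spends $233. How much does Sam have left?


Calculate earnings:
6 x $50 = $300
Subtract spending:
$300 - $233 = $67

$67


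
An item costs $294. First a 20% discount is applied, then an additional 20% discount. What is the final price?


First discount:
20% of $294 = $58.80
Price after first discount:
$294 - $58.80 = $235.20
Second discount:
20% of $235.20 = $47.04
Final price:
$235.20 - $47.04 = $188.16

$188.16


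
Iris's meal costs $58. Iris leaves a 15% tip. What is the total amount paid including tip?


Calculate the tip:
15% of $58 = $8.70
Add tip to meal cost:
$58 + $8.70 = $66.70

$66.70


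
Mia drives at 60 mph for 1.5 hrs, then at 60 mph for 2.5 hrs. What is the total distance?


Leg 1 distance:
60 x 1.5 = 90 miles
Leg 2 distance:
60 x 2.5 = 150 miles
Total distance:
90 + 150 = 240 miles

240 miles


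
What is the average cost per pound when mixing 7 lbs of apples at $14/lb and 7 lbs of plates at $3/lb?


Cost of apples:
7 x $14 = $98
Cost of plates:
7 x $3 = $21
Total cost: $98 + $21 = $119
Total weight: 14 lbs
Average: $119 / 14 = $8.50/lb

$8.50/lb


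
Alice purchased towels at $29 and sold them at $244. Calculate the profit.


Selling price = $244
Cost price = $29
Profit = selling price - cost price:
Profit = $244 - $29 = $215

$215


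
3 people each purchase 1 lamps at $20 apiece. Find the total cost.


Cost per person:
1 x $20 = $20
Group total:
3 x $20 = $60

$60


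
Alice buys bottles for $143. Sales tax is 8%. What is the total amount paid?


Calculate the tax:
8% of $143 = $11.44
Add tax to price:
$143 + $11.44 = $154.44

$154.44


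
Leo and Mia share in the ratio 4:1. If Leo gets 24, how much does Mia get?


Find the multiplier:
24 / 4 = 6
Apply to Mia's share:
1 x 6 = 6

6


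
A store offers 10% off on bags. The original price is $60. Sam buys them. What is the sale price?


Calculate the discount amount:
10% of $60 = $6
Subtract from original:
$60 - $6 = $54

$54


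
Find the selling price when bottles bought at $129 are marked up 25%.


Calculate the markup amount:
25% of $129 = $32.25
Add to cost:
$129 + $32.25 = $161.25

$161.25


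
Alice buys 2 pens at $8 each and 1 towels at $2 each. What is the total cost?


Cost of pens:
2 x $8 = $16
Cost of towels:
1 x $2 = $2
Add both:
$16 + $2 = $18

$18


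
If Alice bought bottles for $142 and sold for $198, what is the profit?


Selling price = $198
Cost price = $142
Profit = selling price - cost price:
Profit = $198 - $142 = $56

$56


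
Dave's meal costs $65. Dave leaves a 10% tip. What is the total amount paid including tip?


Calculate the tip:
10% of $65 = $6.50
Add tip to meal cost:
$65 + $6.50 = $71.50

$71.50


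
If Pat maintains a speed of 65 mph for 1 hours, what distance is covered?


Use the formula: distance = speed x time
Speed = 65 mph, Time = 1 hours
65 x 1 = 65 miles

65 miles


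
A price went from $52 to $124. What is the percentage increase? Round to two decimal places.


Find the absolute change:
|124 - 52| = 72
Divide by original and multiply by 100:
72 / 52 x 100 = 138.4615...% ≈ 138.46%

138.46%


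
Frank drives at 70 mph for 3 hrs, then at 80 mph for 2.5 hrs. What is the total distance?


Leg 1 distance:
70 x 3 = 210 miles
Leg 2 distance:
80 x 2.5 = 200 miles
Total distance:
210 + 200 = 410 miles

410 miles


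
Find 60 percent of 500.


Convert percentage to decimal:
60% = 0.6
Multiply:
500 x 0.6 = 300

300


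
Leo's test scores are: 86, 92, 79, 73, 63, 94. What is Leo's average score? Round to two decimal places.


Add the scores:
86 + 92 + 79 + 73 + 63 + 94 = 487
Divide by the number of tests:
487 / 6 = 81.1666... ≈ 81.17

81.17


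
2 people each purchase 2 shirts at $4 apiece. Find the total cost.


Cost per person:
2 x $4 = $8
Group total:
2 x $8 = $16

$16


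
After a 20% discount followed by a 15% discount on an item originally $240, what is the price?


First discount:
20% of $240 = $48
Price after first discount:
$240 - $48 = $192
Second discount:
15% of $192 = $28.80
Final price:
$192 - $28.80 = $163.20

$163.20


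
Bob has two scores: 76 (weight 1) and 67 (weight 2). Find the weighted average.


Weighted sum:
1 x 76 + 2 x 67 = 210
Total weight:
1 + 2 = 3
Weighted average:
210 / 3 = 70

70
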